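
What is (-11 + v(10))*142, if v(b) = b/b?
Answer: -1420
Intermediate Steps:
v(b) = 1
(-11 + v(10))*142 = (-11 + 1)*142 = -10*142 = -1420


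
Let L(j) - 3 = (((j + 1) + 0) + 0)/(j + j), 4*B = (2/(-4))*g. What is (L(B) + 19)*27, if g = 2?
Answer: 1107/2 ≈ 553.50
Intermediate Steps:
B = -1/4 (B = ((2/(-4))*2)/4 = ((2*(-1/4))*2)/4 = (-1/2*2)/4 = (1/4)*(-1) = -1/4 ≈ -0.25000)
L(j) = 3 + (1 + j)/(2*j) (L(j) = 3 + (((j + 1) + 0) + 0)/(j + j) = 3 + (((1 + j) + 0) + 0)/((2*j)) = 3 + ((1 + j) + 0)*(1/(2*j)) = 3 + (1 + j)*(1/(2*j)) = 3 + (1 + j)/(2*j))
(L(B) + 19)*27 = ((1 + 7*(-1/4))/(2*(-1/4)) + 19)*27 = ((1/2)*(-4)*(1 - 7/4) + 19)*27 = ((1/2)*(-4)*(-3/4) + 19)*27 = (3/2 + 19)*27 = (41/2)*27 = 1107/2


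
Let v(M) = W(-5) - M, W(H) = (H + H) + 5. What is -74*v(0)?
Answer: 370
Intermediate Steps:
W(H) = 5 + 2*H (W(H) = 2*H + 5 = 5 + 2*H)
v(M) = -5 - M (v(M) = (5 + 2*(-5)) - M = (5 - 10) - M = -5 - M)
-74*v(0) = -74*(-5 - 1*0) = -74*(-5 + 0) = -74*(-5) = 370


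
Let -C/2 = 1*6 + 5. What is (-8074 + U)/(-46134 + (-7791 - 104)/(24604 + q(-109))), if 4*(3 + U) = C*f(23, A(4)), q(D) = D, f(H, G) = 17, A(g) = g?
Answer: 80054559/452024090 ≈ 0.17710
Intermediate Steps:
C = -22 (C = -2*(1*6 + 5) = -2*(6 + 5) = -2*11 = -22)
U = -193/2 (U = -3 + (-22*17)/4 = -3 + (1/4)*(-374) = -3 - 187/2 = -193/2 ≈ -96.500)
(-8074 + U)/(-46134 + (-7791 - 104)/(24604 + q(-109))) = (-8074 - 193/2)/(-46134 + (-7791 - 104)/(24604 - 109)) = -16341/(2*(-46134 - 7895/24495)) = -16341/(2*(-46134 - 7895*1/24495)) = -16341/(2*(-46134 - 1579/4899)) = -16341/(2*(-226012045/4899)) = -16341/2*(-4899/226012045) = 80054559/452024090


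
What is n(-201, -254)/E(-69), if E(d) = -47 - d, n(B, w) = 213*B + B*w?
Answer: 8241/22 ≈ 374.59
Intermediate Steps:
n(-201, -254)/E(-69) = (-201*(213 - 254))/(-47 - 1*(-69)) = (-201*(-41))/(-47 + 69) = 8241/22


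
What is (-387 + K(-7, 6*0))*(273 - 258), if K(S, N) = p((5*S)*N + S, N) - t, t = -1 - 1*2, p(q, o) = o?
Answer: -5760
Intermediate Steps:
t = -3 (t = -1 - 2 = -3)
K(S, N) = 3 + N (K(S, N) = N - 1*(-3) = N + 3 = 3 + N)
(-387 + K(-7, 6*0))*(273 - 258) = (-387 + (3 + 6*0))*(273 - 258) = (-387 + (3 + 0))*15 = (-387 + 3)*15 = -384*15 = -5760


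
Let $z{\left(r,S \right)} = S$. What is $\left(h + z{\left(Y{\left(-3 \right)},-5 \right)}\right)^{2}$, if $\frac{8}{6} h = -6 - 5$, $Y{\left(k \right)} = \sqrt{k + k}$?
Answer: $\frac{2809}{16} \approx 175.56$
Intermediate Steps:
$Y{\left(k \right)} = \sqrt{2} \sqrt{k}$ ($Y{\left(k \right)} = \sqrt{2 k} = \sqrt{2} \sqrt{k}$)
$h = - \frac{33}{4}$ ($h = \frac{3 \left(-6 - 5\right)}{4} = \frac{3}{4} \left(-11\right) = - \frac{33}{4} \approx -8.25$)
$\left(h + z{\left(Y{\left(-3 \right)},-5 \right)}\right)^{2} = \left(- \frac{33}{4} - 5\right)^{2} = \left(- \frac{53}{4}\right)^{2} = \frac{2809}{16}$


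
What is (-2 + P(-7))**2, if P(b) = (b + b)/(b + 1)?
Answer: 1/9 ≈ 0.11111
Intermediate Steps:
P(b) = 2*b/(1 + b) (P(b) = (2*b)/(1 + b) = 2*b/(1 + b))
(-2 + P(-7))**2 = (-2 + 2*(-7)/(1 - 7))**2 = (-2 + 2*(-7)/(-6))**2 = (-2 + 2*(-7)*(-1/6))**2 = (-2 + 7/3)**2 = (1/3)**2 = 1/9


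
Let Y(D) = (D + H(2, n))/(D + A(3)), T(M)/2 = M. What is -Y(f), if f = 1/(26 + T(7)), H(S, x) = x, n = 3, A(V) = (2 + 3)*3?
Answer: -121/601 ≈ -0.20133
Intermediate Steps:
T(M) = 2*M
A(V) = 15 (A(V) = 5*3 = 15)
f = 1/40 (f = 1/(26 + 2*7) = 1/(26 + 14) = 1/40 ≈ 0.025000)
Y(D) = (3 + D)/(15 + D) (Y(D) = (D + 3)/(D + 15) = (3 + D)/(15 + D))
-Y(f) = -(3 + 1/40)/(15 + 1/40) = -121/(601/40*40) = -40*121/(601*40) = -1*121/601 = -121/601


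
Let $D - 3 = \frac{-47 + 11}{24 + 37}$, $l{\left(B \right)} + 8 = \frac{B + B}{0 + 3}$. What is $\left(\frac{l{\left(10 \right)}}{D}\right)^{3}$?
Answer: $- \frac{14526784}{85766121} \approx -0.16938$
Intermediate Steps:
$l{\left(B \right)} = -8 + \frac{2 B}{3}$ ($l{\left(B \right)} = -8 + \frac{B + B}{0 + 3} = -8 + \frac{2 B}{3}$)
$D = \frac{147}{61}$ ($D = 3 + \frac{-47 + 11}{24 + 37} = 3 - \frac{36}{61} = \frac{147}{61} \approx 2.4098$)
$\left(\frac{l{\left(10 \right)}}{D}\right)^{3} = \left(\frac{-8 + \frac{2}{3} \cdot 10}{\frac{147}{61}}\right)^{3} = \left(\left(-8 + \frac{20}{3}\right) \frac{61}{147}\right)^{3} = \left(\left(- \frac{4}{3}\right) \frac{61}{147}\right)^{3} = \left(- \frac{244}{441}\right)^{3} = - \frac{14526784}{85766121}$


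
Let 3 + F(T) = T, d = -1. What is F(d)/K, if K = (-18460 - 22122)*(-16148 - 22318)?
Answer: -1/390256803 ≈ -2.5624e-9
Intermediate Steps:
F(T) = -3 + T
K = 1561027212 (K = -40582*(-38466) = 1561027212)
F(d)/K = (-3 - 1)/1561027212 = -4*1/1561027212 = -1/390256803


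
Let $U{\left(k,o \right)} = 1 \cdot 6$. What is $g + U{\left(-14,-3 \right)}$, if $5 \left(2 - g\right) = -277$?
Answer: $\frac{317}{5} \approx 63.4$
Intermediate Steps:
$U{\left(k,o \right)} = 6$
$g = \frac{287}{5}$ ($g = 2 - - \frac{277}{5} = 2 + \frac{277}{5} = \frac{287}{5} \approx 57.4$)
$g + U{\left(-14,-3 \right)} = \frac{287}{5} + 6 = \frac{317}{5}$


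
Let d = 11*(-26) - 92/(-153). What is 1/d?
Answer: -153/43666 ≈ -0.0035039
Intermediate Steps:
d = -43666/153 (d = -286 - 92*(-1/153) = -286 + 92/153 = -43666/153 ≈ -285.40)
1/d = 1/(-43666/153) = -153/43666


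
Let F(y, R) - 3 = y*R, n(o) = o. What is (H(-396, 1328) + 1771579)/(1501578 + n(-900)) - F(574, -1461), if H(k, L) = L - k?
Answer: 419495617187/500226 ≈ 8.3861e+5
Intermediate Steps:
F(y, R) = 3 + R*y (F(y, R) = 3 + y*R = 3 + R*y)
(H(-396, 1328) + 1771579)/(1501578 + n(-900)) - F(574, -1461) = ((1328 - 1*(-396)) + 1771579)/(1501578 - 900) - (3 - 1461*574) = ((1328 + 396) + 1771579)/1500678 - (3 - 838614) = (1724 + 1771579)*(1/1500678) - 1*(-838611) = 1773303*(1/1500678) + 838611 = 591101/500226 + 838611 = 419495617187/500226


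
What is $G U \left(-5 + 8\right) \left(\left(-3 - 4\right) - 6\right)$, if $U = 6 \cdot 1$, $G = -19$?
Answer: $4446$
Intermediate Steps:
$U = 6$
$G U \left(-5 + 8\right) \left(\left(-3 - 4\right) - 6\right) = \left(-19\right) 6 \left(-5 + 8\right) \left(\left(-3 - 4\right) - 6\right) = - 114 \cdot 3 \left(-7 - 6\right) = - 114 \cdot 3 \left(-13\right) = \left(-114\right) \left(-39\right) = 4446$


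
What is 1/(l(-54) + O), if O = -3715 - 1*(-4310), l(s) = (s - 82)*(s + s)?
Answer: 1/15283 ≈ 6.5432e-5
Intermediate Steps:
l(s) = 2*s*(-82 + s) (l(s) = (-82 + s)*(2*s) = 2*s*(-82 + s))
O = 595 (O = -3715 + 4310 = 595)
1/(l(-54) + O) = 1/(2*(-54)*(-82 - 54) + 595) = 1/(2*(-54)*(-136) + 595) = 1/(14688 + 595) = 1/15283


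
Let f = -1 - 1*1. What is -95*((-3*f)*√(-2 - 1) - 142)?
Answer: 13490 - 570*I*√3 ≈ 13490.0 - 987.27*I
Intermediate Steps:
f = -2 (f = -1 - 1 = -2)
-95*((-3*f)*√(-2 - 1) - 142) = -95*((-3*(-2))*√(-2 - 1) - 142) = -95*(6*√(-3) - 142) = -95*(6*(I*√3) - 142) = -95*(6*I*√3 - 142) = -95*(-142 + 6*I*√3) = 13490 - 570*I*√3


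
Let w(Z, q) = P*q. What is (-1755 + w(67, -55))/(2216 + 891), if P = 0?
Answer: -135/239 ≈ -0.56485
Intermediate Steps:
w(Z, q) = 0 (w(Z, q) = 0*q = 0)
(-1755 + w(67, -55))/(2216 + 891) = (-1755 + 0)/(2216 + 891) = -1755/3107 = -1755*1/3107 = -135/239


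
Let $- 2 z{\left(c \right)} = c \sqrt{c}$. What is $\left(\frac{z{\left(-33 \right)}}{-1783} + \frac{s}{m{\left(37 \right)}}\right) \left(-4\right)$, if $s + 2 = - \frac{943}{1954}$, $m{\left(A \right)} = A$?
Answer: $\frac{9702}{36149} + \frac{66 i \sqrt{33}}{1783} \approx 0.26839 + 0.21264 i$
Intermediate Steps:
$z{\left(c \right)} = - \frac{c^{\frac{3}{2}}}{2}$ ($z{\left(c \right)} = - \frac{c \sqrt{c}}{2} = - \frac{c^{\frac{3}{2}}}{2}$)
$s = - \frac{4851}{1954}$ ($s = -2 - \frac{943}{1954} = - \frac{4851}{1954} \approx -2.4826$)
$\left(\frac{z{\left(-33 \right)}}{-1783} + \frac{s}{m{\left(37 \right)}}\right) \left(-4\right) = \left(\frac{\left(- \frac{1}{2}\right) \left(-33\right)^{\frac{3}{2}}}{-1783} - \frac{4851}{1954 \cdot 37}\right) \left(-4\right) = \left(- \frac{\left(-33\right) i \sqrt{33}}{2} \left(- \frac{1}{1783}\right) - \frac{4851}{72298}\right) \left(-4\right) = \left(\frac{33 i \sqrt{33}}{2} \left(- \frac{1}{1783}\right) - \frac{4851}{72298}\right) \left(-4\right) = \left(- \frac{33 i \sqrt{33}}{3566} - \frac{4851}{72298}\right) \left(-4\right) = \left(- \frac{4851}{72298} - \frac{33 i \sqrt{33}}{3566}\right) \left(-4\right) = \frac{9702}{36149} + \frac{66 i \sqrt{33}}{1783}$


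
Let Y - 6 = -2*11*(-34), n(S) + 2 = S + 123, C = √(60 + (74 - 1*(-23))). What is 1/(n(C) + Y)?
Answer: 875/765468 - √157/765468 ≈ 0.0011267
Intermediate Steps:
C = √157 (C = √(60 + (74 + 23)) = √(60 + 97) = √157 ≈ 12.530)
n(S) = 121 + S (n(S) = -2 + (S + 123) = -2 + (123 + S) = 121 + S)
Y = 754 (Y = 6 - 2*11*(-34) = 6 - 22*(-34) = 6 + 748 = 754)
1/(n(C) + Y) = 1/((121 + √157) + 754) = 1/(875 + √157)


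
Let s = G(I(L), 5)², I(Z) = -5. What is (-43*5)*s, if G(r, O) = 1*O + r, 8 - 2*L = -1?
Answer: 0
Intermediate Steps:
L = 9/2 (L = 4 - ½*(-1) = 4 + ½ = 9/2 ≈ 4.5000)
G(r, O) = O + r
s = 0 (s = (5 - 5)² = 0² = 0)
(-43*5)*s = -43*5*0 = -215*0 = 0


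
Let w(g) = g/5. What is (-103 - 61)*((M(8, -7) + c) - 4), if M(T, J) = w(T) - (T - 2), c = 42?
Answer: -27552/5 ≈ -5510.4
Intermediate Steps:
w(g) = g/5 (w(g) = g*(⅕) = g/5)
M(T, J) = 2 - 4*T/5 (M(T, J) = T/5 - (T - 2) = T/5 - (-2 + T) = T/5 + (2 - T) = 2 - 4*T/5)
(-103 - 61)*((M(8, -7) + c) - 4) = (-103 - 61)*(((2 - ⅘*8) + 42) - 4) = -164*(((2 - 32/5) + 42) - 4) = -164*((-22/5 + 42) - 4) = -164*(188/5 - 4) = -164*168/5 = -27552/5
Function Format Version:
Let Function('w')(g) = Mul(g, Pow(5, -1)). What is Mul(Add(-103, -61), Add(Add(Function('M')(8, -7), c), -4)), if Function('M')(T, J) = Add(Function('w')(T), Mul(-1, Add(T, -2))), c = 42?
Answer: Rational(-27552, 5) ≈ -5510.4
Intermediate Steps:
Function('w')(g) = Mul(Rational(1, 5), g) (Function('w')(g) = Mul(g, Rational(1, 5)) = Mul(Rational(1, 5), g))
Function('M')(T, J) = Add(2, Mul(Rational(-4, 5), T)) (Function('M')(T, J) = Add(Mul(Rational(1, 5), T), Mul(-1, Add(T, -2))) = Add(Mul(Rational(1, 5), T), Mul(-1, Add(-2, T))) = Add(Mul(Rational(1, 5), T), Add(2, Mul(-1, T))) = Add(2, Mul(Rational(-4, 5), T)))
Mul(Add(-103, -61), Add(Add(Function('M')(8, -7), c), -4)) = Mul(Add(-103, -61), Add(Add(Add(2, Mul(Rational(-4, 5), 8)), 42), -4)) = Mul(-164, Add(Add(Add(2, Rational(-32, 5)), 42), -4)) = Mul(-164, Add(Add(Rational(-22, 5), 42), -4)) = Mul(-164, Add(Rational(188, 5), -4)) = Mul(-164, Rational(168, 5)) = Rational(-27552, 5)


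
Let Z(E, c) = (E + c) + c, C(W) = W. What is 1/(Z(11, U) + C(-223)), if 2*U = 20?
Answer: -1/192 ≈ -0.0052083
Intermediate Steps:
U = 10 (U = (½)*20 = 10)
Z(E, c) = E + 2*c
1/(Z(11, U) + C(-223)) = 1/((11 + 2*10) - 223) = 1/((11 + 20) - 223) = 1/(31 - 223) = 1/(-192) = -1/192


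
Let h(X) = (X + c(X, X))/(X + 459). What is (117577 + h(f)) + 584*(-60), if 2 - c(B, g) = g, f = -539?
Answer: 3301479/40 ≈ 82537.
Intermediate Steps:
c(B, g) = 2 - g
h(X) = 2/(459 + X) (h(X) = (X + (2 - X))/(X + 459) = 2/(459 + X))
(117577 + h(f)) + 584*(-60) = (117577 + 2/(459 - 539)) + 584*(-60) = (117577 + 2/(-80)) - 35040 = (117577 + 2*(-1/80)) - 35040 = (117577 - 1/40) - 35040 = 4703079/40 - 35040 = 3301479/40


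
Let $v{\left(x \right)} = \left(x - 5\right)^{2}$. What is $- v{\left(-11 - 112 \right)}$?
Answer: $-16384$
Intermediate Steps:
$v{\left(x \right)} = \left(-5 + x\right)^{2}$
$- v{\left(-11 - 112 \right)} = - \left(-5 - 123\right)^{2} = - \left(-128\right)^{2} = \left(-1\right) 16384 = -16384$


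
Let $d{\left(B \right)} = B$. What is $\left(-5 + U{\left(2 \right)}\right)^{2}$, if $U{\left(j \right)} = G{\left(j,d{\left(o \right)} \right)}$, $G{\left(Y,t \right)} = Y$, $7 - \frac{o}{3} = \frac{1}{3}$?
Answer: $9$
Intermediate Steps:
$o = 20$ ($o = 21 - \frac{3}{3} = 21 - 1 = 20$)
$U{\left(j \right)} = j$
$\left(-5 + U{\left(2 \right)}\right)^{2} = \left(-5 + 2\right)^{2} = \left(-3\right)^{2} = 9$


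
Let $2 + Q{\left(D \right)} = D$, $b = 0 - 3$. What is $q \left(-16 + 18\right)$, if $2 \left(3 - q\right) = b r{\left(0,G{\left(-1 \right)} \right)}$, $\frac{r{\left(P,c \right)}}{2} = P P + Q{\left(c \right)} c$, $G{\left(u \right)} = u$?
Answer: $24$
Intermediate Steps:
$b = -3$
$Q{\left(D \right)} = -2 + D$
$r{\left(P,c \right)} = 2 P^{2} + 2 c \left(-2 + c\right)$ ($r{\left(P,c \right)} = 2 \left(P P + \left(-2 + c\right) c\right) = 2 \left(P^{2} + c \left(-2 + c\right)\right) = 2 P^{2} + 2 c \left(-2 + c\right)$)
$q = 12$ ($q = 3 - \frac{\left(-3\right) \left(2 \cdot 0^{2} + 2 \left(-1\right) \left(-2 - 1\right)\right)}{2} = 3 - \frac{\left(-3\right) \left(2 \cdot 0 + 2 \left(-1\right) \left(-3\right)\right)}{2} = 3 - \frac{\left(-3\right) \left(0 + 6\right)}{2} = 3 - \frac{\left(-3\right) 6}{2} = 3 - -9 = 3 + 9 = 12$)
$q \left(-16 + 18\right) = 12 \left(-16 + 18\right) = 12 \cdot 2 = 24$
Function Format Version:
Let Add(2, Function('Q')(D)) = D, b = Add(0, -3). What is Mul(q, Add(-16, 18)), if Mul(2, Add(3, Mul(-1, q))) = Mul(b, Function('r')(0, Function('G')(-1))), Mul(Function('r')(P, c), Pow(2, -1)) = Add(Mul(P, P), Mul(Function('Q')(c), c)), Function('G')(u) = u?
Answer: 24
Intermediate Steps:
b = -3
Function('Q')(D) = Add(-2, D)
Function('r')(P, c) = Add(Mul(2, Pow(P, 2)), Mul(2, c, Add(-2, c))) (Function('r')(P, c) = Mul(2, Add(Mul(P, P), Mul(Add(-2, c), c))) = Mul(2, Add(Pow(P, 2), Mul(c, Add(-2, c)))) = Add(Mul(2, Pow(P, 2)), Mul(2, c, Add(-2, c))))
q = 12 (q = Add(3, Mul(Rational(-1, 2), Mul(-3, Add(Mul(2, Pow(0, 2)), Mul(2, -1, Add(-2, -1)))))) = Add(3, Mul(Rational(-1, 2), Mul(-3, Add(Mul(2, 0), Mul(2, -1, -3))))) = Add(3, Mul(Rational(-1, 2), Mul(-3, Add(0, 6)))) = Add(3, Mul(Rational(-1, 2), Mul(-3, 6))) = Add(3, Mul(Rational(-1, 2), -18)) = Add(3, 9) = 12)
Mul(q, Add(-16, 18)) = Mul(12, Add(-16, 18)) = Mul(12, 2) = 24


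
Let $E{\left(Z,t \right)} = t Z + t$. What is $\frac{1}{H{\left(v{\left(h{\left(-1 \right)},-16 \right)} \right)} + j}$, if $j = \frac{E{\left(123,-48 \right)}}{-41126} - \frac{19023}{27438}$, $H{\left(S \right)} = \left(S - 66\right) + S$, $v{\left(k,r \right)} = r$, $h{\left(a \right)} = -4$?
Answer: $- \frac{11062894}{1090232523} \approx -0.010147$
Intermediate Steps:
$E{\left(Z,t \right)} = t + Z t$ ($E{\left(Z,t \right)} = Z t + t = t + Z t$)
$H{\left(S \right)} = -66 + 2 S$ ($H{\left(S \right)} = \left(-66 + S\right) + S = -66 + 2 S$)
$j = - \frac{6068911}{11062894}$ ($j = \frac{\left(-48\right) \left(1 + 123\right)}{-41126} - \frac{19023}{27438} = \left(-48\right) 124 \left(- \frac{1}{41126}\right) - \frac{373}{538} = \left(-5952\right) \left(- \frac{1}{41126}\right) - \frac{373}{538} = \frac{2976}{20563} - \frac{373}{538} = - \frac{6068911}{11062894} \approx -0.54858$)
$\frac{1}{H{\left(v{\left(h{\left(-1 \right)},-16 \right)} \right)} + j} = \frac{1}{\left(-66 + 2 \left(-16\right)\right) - \frac{6068911}{11062894}} = \frac{1}{\left(-66 - 32\right) - \frac{6068911}{11062894}} = \frac{1}{-98 - \frac{6068911}{11062894}} = \frac{1}{- \frac{1090232523}{11062894}} = - \frac{11062894}{1090232523}$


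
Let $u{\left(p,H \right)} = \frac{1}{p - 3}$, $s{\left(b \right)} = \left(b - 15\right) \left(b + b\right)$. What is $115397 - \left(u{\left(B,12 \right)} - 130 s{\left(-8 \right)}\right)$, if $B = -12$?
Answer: $\frac{2448556}{15} \approx 1.6324 \cdot 10^{5}$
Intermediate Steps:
$s{\left(b \right)} = 2 b \left(-15 + b\right)$ ($s{\left(b \right)} = \left(-15 + b\right) 2 b = 2 b \left(-15 + b\right)$)
$u{\left(p,H \right)} = \frac{1}{-3 + p}$
$115397 - \left(u{\left(B,12 \right)} - 130 s{\left(-8 \right)}\right) = 115397 - \left(\frac{1}{-3 - 12} - 130 \cdot 2 \left(-8\right) \left(-15 - 8\right)\right) = 115397 - \left(\frac{1}{-15} - 130 \cdot 2 \left(-8\right) \left(-23\right)\right) = 115397 - \left(- \frac{1}{15} - 47840\right) = 115397 - - \frac{717601}{15} = 115397 + \frac{717601}{15} = \frac{2448556}{15}$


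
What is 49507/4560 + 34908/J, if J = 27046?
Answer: 749073401/61664880 ≈ 12.147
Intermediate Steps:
49507/4560 + 34908/J = 49507/4560 + 34908/27046 = 49507*(1/4560) + 34908*(1/27046) = 49507/4560 + 17454/13523 = 749073401/61664880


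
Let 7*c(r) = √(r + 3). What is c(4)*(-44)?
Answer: -44*√7/7 ≈ -16.630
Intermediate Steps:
c(r) = √(3 + r)/7 (c(r) = √(r + 3)/7 = √(3 + r)/7)
c(4)*(-44) = (√(3 + 4)/7)*(-44) = (√7/7)*(-44) = -44*√7/7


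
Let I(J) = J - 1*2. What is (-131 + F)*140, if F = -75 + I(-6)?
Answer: -29960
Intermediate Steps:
I(J) = -2 + J (I(J) = J - 2 = -2 + J)
F = -83 (F = -75 + (-2 - 6) = -75 - 8 = -83)
(-131 + F)*140 = (-131 - 83)*140 = -214*140 = -29960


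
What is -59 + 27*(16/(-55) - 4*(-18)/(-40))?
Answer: -1270/11 ≈ -115.45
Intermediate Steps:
-59 + 27*(16/(-55) - 4*(-18)/(-40)) = -59 + 27*(16*(-1/55) + 72*(-1/40)) = -59 + 27*(-16/55 - 9/5) = -59 + 27*(-23/11) = -59 - 621/11 = -1270/11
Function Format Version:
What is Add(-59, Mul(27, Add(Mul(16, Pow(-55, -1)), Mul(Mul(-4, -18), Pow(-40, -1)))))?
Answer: Rational(-1270, 11) ≈ -115.45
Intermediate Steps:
Add(-59, Mul(27, Add(Mul(16, Pow(-55, -1)), Mul(Mul(-4, -18), Pow(-40, -1))))) = Add(-59, Mul(27, Add(Mul(16, Rational(-1, 55)), Mul(72, Rational(-1, 40))))) = Add(-59, Mul(27, Add(Rational(-16, 55), Rational(-9, 5)))) = Add(-59, Mul(27, Rational(-23, 11))) = Add(-59, Rational(-621, 11)) = Rational(-1270, 11)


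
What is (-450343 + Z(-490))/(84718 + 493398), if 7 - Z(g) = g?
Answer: -224923/289058 ≈ -0.77812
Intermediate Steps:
Z(g) = 7 - g
(-450343 + Z(-490))/(84718 + 493398) = (-450343 + (7 - 1*(-490)))/(84718 + 493398) = (-450343 + (7 + 490))/578116 = (-450343 + 497)*(1/578116) = -449846*1/578116 = -224923/289058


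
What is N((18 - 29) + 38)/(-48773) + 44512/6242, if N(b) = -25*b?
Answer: 1087598563/152220533 ≈ 7.1449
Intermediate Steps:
N((18 - 29) + 38)/(-48773) + 44512/6242 = -25*((18 - 29) + 38)/(-48773) + 44512/6242 = -25*(-11 + 38)*(-1/48773) + 44512*(1/6242) = -25*27*(-1/48773) + 22256/3121 = -675*(-1/48773) + 22256/3121 = 675/48773 + 22256/3121 = 1087598563/152220533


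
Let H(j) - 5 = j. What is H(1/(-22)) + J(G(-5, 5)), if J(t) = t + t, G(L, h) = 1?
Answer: 153/22 ≈ 6.9545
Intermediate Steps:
J(t) = 2*t
H(j) = 5 + j
H(1/(-22)) + J(G(-5, 5)) = (5 + 1/(-22)) + 2*1 = (5 - 1/22) + 2 = 109/22 + 2 = 153/22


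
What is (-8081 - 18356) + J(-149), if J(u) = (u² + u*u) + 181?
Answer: 18146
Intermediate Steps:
J(u) = 181 + 2*u² (J(u) = (u² + u²) + 181 = 2*u² + 181 = 181 + 2*u²)
(-8081 - 18356) + J(-149) = (-8081 - 18356) + (181 + 2*(-149)²) = -26437 + (181 + 2*22201) = -26437 + (181 + 44402) = -26437 + 44583 = 18146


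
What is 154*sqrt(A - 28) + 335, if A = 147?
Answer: 335 + 154*sqrt(119) ≈ 2014.9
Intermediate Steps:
154*sqrt(A - 28) + 335 = 154*sqrt(147 - 28) + 335 = 154*sqrt(119) + 335 = 335 + 154*sqrt(119)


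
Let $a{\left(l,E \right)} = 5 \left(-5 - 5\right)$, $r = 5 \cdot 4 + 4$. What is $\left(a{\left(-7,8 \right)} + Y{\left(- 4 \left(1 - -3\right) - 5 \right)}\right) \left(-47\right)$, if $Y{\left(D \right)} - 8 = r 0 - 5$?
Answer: $2209$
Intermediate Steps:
$r = 24$ ($r = 20 + 4 = 24$)
$a{\left(l,E \right)} = -50$ ($a{\left(l,E \right)} = 5 \left(-10\right) = -50$)
$Y{\left(D \right)} = 3$ ($Y{\left(D \right)} = 8 + \left(24 \cdot 0 - 5\right) = 8 + \left(0 - 5\right) = 8 - 5 = 3$)
$\left(a{\left(-7,8 \right)} + Y{\left(- 4 \left(1 - -3\right) - 5 \right)}\right) \left(-47\right) = \left(-50 + 3\right) \left(-47\right) = \left(-47\right) \left(-47\right) = 2209$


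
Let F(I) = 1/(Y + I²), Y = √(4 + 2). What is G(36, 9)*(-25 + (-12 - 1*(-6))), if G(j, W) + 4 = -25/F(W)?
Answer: 62899 + 775*√6 ≈ 64797.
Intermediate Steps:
Y = √6 ≈ 2.4495
F(I) = 1/(√6 + I²)
G(j, W) = -4 - 25*√6 - 25*W² (G(j, W) = -4 - (25*√6 + 25*W²) = -4 - 25*(√6 + W²) = -4 + (-25*√6 - 25*W²) = -4 - 25*√6 - 25*W²)
G(36, 9)*(-25 + (-12 - 1*(-6))) = (-4 - 25*√6 - 25*9²)*(-25 + (-12 - 1*(-6))) = (-4 - 25*√6 - 25*81)*(-25 + (-12 + 6)) = (-4 - 25*√6 - 2025)*(-25 - 6) = (-2029 - 25*√6)*(-31) = 62899 + 775*√6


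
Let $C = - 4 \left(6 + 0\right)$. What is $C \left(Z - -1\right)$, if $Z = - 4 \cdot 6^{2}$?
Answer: $3432$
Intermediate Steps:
$Z = -144$ ($Z = \left(-4\right) 36 = -144$)
$C = -24$ ($C = \left(-4\right) 6 = -24$)
$C \left(Z - -1\right) = - 24 \left(-144 - -1\right) = - 24 \left(-144 + 1\right) = \left(-24\right) \left(-143\right) = 3432$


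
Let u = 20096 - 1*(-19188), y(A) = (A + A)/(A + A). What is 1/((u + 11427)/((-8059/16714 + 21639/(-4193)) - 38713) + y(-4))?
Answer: -2713472266459/840445994763 ≈ -3.2286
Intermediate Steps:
y(A) = 1 (y(A) = (2*A)/((2*A)) = (2*A)*(1/(2*A)) = 1)
u = 39284 (u = 20096 + 19188 = 39284)
1/((u + 11427)/((-8059/16714 + 21639/(-4193)) - 38713) + y(-4)) = 1/((39284 + 11427)/((-8059/16714 + 21639/(-4193)) - 38713) + 1) = 1/(50711/((-8059*1/16714 + 21639*(-1/4193)) - 38713) + 1) = 1/(50711/((-8059/16714 - 21639/4193) - 38713) + 1) = 1/(50711/(-395465633/70081802 - 38713) + 1) = 1/(50711/(-2713472266459/70081802) + 1) = 1/(50711*(-70081802/2713472266459) + 1) = 1/(-3553918261222/2713472266459 + 1) = 1/(-840445994763/2713472266459) = -2713472266459/840445994763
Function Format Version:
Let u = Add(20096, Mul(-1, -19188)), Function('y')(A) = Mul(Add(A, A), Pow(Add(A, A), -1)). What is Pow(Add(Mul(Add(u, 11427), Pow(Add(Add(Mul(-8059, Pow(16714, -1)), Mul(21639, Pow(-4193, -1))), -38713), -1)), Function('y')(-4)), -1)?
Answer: Rational(-2713472266459, 840445994763) ≈ -3.2286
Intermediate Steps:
Function('y')(A) = 1 (Function('y')(A) = Mul(Mul(2, A), Pow(Mul(2, A), -1)) = Mul(Mul(2, A), Mul(Rational(1, 2), Pow(A, -1))) = 1)
u = 39284 (u = Add(20096, 19188) = 39284)
Pow(Add(Mul(Add(u, 11427), Pow(Add(Add(Mul(-8059, Pow(16714, -1)), Mul(21639, Pow(-4193, -1))), -38713), -1)), Function('y')(-4)), -1) = Pow(Add(Mul(Add(39284, 11427), Pow(Add(Add(Mul(-8059, Pow(16714, -1)), Mul(21639, Pow(-4193, -1))), -38713), -1)), 1), -1) = Pow(Add(Mul(50711, Pow(Add(Add(Mul(-8059, Rational(1, 16714)), Mul(21639, Rational(-1, 4193))), -38713), -1)), 1), -1) = Pow(Add(Mul(50711, Pow(Add(Add(Rational(-8059, 16714), Rational(-21639, 4193)), -38713), -1)), 1), -1) = Pow(Add(Mul(50711, Pow(Add(Rational(-395465633, 70081802), -38713), -1)), 1), -1) = Pow(Add(Mul(50711, Pow(Rational(-2713472266459, 70081802), -1)), 1), -1) = Pow(Add(Mul(50711, Rational(-70081802, 2713472266459)), 1), -1) = Pow(Add(Rational(-3553918261222, 2713472266459), 1), -1) = Pow(Rational(-840445994763, 2713472266459), -1) = Rational(-2713472266459, 840445994763)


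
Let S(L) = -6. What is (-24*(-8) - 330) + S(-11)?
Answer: -144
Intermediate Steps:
(-24*(-8) - 330) + S(-11) = (-24*(-8) - 330) - 6 = (192 - 330) - 6 = -138 - 6 = -144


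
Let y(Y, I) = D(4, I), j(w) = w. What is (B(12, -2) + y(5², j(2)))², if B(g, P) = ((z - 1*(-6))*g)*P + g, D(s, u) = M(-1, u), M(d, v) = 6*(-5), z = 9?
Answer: 142884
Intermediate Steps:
M(d, v) = -30
D(s, u) = -30
y(Y, I) = -30
B(g, P) = g + 15*P*g (B(g, P) = ((9 - 1*(-6))*g)*P + g = ((9 + 6)*g)*P + g = (15*g)*P + g = 15*P*g + g = g + 15*P*g)
(B(12, -2) + y(5², j(2)))² = (12*(1 + 15*(-2)) - 30)² = (12*(1 - 30) - 30)² = (12*(-29) - 30)² = (-348 - 30)² = (-378)² = 142884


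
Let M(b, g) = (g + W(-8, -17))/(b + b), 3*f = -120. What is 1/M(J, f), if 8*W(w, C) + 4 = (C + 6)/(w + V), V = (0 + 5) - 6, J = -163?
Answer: 23472/2905 ≈ 8.0799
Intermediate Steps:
V = -1 (V = 5 - 6 = -1)
f = -40 (f = (⅓)*(-120) = -40)
W(w, C) = -½ + (6 + C)/(8*(-1 + w)) (W(w, C) = -½ + ((C + 6)/(w - 1))/8 = -½ + ((6 + C)/(-1 + w))/8 = -½ + (6 + C)/(8*(-1 + w)))
M(b, g) = (-25/72 + g)/(2*b) (M(b, g) = (g + (10 - 17 - 4*(-8))/(8*(-1 - 8)))/(b + b) = (g + (⅛)*(10 - 17 + 32)/(-9))/((2*b)) = (g + (⅛)*(-⅑)*25)*(1/(2*b)) = (g - 25/72)*(1/(2*b)) = (-25/72 + g)*(1/(2*b)) = (-25/72 + g)/(2*b))
1/M(J, f) = 1/((1/144)*(-25 + 72*(-40))/(-163)) = 1/((1/144)*(-1/163)*(-25 - 2880)) = 1/((1/144)*(-1/163)*(-2905)) = 1/(2905/23472) = 23472/2905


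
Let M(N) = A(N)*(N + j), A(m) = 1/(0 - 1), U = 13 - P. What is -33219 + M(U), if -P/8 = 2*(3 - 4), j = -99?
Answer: -33117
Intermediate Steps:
P = 16 (P = -16*(3 - 4) = -16*(-1) = -8*(-2) = 16)
U = -3 (U = 13 - 1*16 = 13 - 16 = -3)
A(m) = -1 (A(m) = 1/(-1) = -1)
M(N) = 99 - N (M(N) = -(N - 99) = -(-99 + N) = 99 - N)
-33219 + M(U) = -33219 + (99 - 1*(-3)) = -33219 + (99 + 3) = -33219 + 102 = -33117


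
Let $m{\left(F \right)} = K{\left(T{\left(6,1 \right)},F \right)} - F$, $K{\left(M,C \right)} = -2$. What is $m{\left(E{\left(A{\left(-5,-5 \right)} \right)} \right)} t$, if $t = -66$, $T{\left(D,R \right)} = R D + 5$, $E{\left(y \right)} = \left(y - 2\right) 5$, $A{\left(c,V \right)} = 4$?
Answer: $792$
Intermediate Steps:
$E{\left(y \right)} = -10 + 5 y$ ($E{\left(y \right)} = \left(-2 + y\right) 5 = -10 + 5 y$)
$T{\left(D,R \right)} = 5 + D R$ ($T{\left(D,R \right)} = D R + 5 = 5 + D R$)
$m{\left(F \right)} = -2 - F$
$m{\left(E{\left(A{\left(-5,-5 \right)} \right)} \right)} t = \left(-2 - \left(-10 + 5 \cdot 4\right)\right) \left(-66\right) = \left(-2 - \left(-10 + 20\right)\right) \left(-66\right) = \left(-2 - 10\right) \left(-66\right) = \left(-12\right) \left(-66\right) = 792$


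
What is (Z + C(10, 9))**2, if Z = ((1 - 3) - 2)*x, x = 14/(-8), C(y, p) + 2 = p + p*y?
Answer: 10816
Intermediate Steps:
C(y, p) = -2 + p + p*y (C(y, p) = -2 + (p + p*y) = -2 + p + p*y)
x = -7/4 (x = 14*(-1/8) = -7/4 ≈ -1.7500)
Z = 7 (Z = ((1 - 3) - 2)*(-7/4) = (-2 - 2)*(-7/4) = -4*(-7/4) = 7)
(Z + C(10, 9))**2 = (7 + (-2 + 9 + 9*10))**2 = (7 + (-2 + 9 + 90))**2 = (7 + 97)**2 = 104**2 = 10816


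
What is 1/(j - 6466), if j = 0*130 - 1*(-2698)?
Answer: -1/3768 ≈ -0.00026539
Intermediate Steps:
j = 2698 (j = 0 + 2698 = 2698)
1/(j - 6466) = 1/(2698 - 6466) = 1/(-3768) = -1/3768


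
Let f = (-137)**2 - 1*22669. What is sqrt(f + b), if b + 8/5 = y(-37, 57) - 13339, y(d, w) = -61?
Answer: 18*I*sqrt(1335)/5 ≈ 131.54*I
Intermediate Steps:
b = -67008/5 (b = -8/5 + (-61 - 13339) = -8/5 - 13400 = -67008/5 ≈ -13402.)
f = -3900 (f = 18769 - 22669 = -3900)
sqrt(f + b) = sqrt(-3900 - 67008/5) = sqrt(-86508/5) = 18*I*sqrt(1335)/5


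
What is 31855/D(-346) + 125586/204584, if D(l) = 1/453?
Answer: 1476105844773/102292 ≈ 1.4430e+7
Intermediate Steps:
D(l) = 1/453
31855/D(-346) + 125586/204584 = 31855/(1/453) + 125586/204584 = 31855*453 + 125586*(1/204584) = 14430315 + 62793/102292 = 1476105844773/102292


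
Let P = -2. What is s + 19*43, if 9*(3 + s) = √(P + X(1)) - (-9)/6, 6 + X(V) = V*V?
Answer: 4885/6 + I*√7/9 ≈ 814.17 + 0.29397*I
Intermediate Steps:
X(V) = -6 + V² (X(V) = -6 + V*V = -6 + V²)
s = -17/6 + I*√7/9 (s = -3 + (√(-2 + (-6 + 1²)) - (-9)/6)/9 = -3 + (√(-2 + (-6 + 1)) - (-9)/6)/9 = -3 + (√(-2 - 5) - 3*(-½))/9 = -3 + (√(-7) + 3/2)/9 = -3 + (I*√7 + 3/2)/9 = -3 + (3/2 + I*√7)/9 = -3 + (⅙ + I*√7/9) = -17/6 + I*√7/9 ≈ -2.8333 + 0.29397*I)
s + 19*43 = (-17/6 + I*√7/9) + 19*43 = (-17/6 + I*√7/9) + 817 = 4885/6 + I*√7/9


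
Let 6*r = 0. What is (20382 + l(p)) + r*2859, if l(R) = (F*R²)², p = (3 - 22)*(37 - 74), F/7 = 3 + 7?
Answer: 1196788424857282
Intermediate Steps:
r = 0 (r = (⅙)*0 = 0)
F = 70 (F = 7*(3 + 7) = 7*10 = 70)
p = 703 (p = -19*(-37) = 703)
l(R) = 4900*R⁴ (l(R) = (70*R²)² = 4900*R⁴)
(20382 + l(p)) + r*2859 = (20382 + 4900*703⁴) + 0*2859 = (20382 + 4900*244242535681) + 0 = (20382 + 1196788424836900) + 0 = 1196788424857282 + 0 = 1196788424857282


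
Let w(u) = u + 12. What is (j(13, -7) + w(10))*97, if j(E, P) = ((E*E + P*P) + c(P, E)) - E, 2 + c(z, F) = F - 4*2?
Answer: 22310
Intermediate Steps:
c(z, F) = -10 + F (c(z, F) = -2 + (F - 4*2) = -2 + (F - 8) = -2 + (-8 + F) = -10 + F)
w(u) = 12 + u
j(E, P) = -10 + E² + P² (j(E, P) = ((E*E + P*P) + (-10 + E)) - E = ((E² + P²) + (-10 + E)) - E = (-10 + E + E² + P²) - E = -10 + E² + P²)
(j(13, -7) + w(10))*97 = ((-10 + 13² + (-7)²) + (12 + 10))*97 = ((-10 + 169 + 49) + 22)*97 = (208 + 22)*97 = 230*97 = 22310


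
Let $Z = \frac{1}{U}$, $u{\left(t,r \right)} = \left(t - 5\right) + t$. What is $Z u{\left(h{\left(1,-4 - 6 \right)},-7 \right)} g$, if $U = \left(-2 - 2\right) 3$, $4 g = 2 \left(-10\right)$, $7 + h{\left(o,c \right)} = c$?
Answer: $- \frac{65}{4} \approx -16.25$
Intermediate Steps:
$h{\left(o,c \right)} = -7 + c$
$u{\left(t,r \right)} = -5 + 2 t$ ($u{\left(t,r \right)} = \left(-5 + t\right) + t = -5 + 2 t$)
$g = -5$ ($g = \frac{2 \left(-10\right)}{4} = \frac{1}{4} \left(-20\right) = -5$)
$U = -12$ ($U = \left(-4\right) 3 = -12$)
$Z = - \frac{1}{12}$ ($Z = \frac{1}{-12} = - \frac{1}{12} \approx -0.083333$)
$Z u{\left(h{\left(1,-4 - 6 \right)},-7 \right)} g = - \frac{-5 + 2 \left(-7 - 10\right)}{12} \left(-5\right) = - \frac{-5 + 2 \left(-17\right)}{12} \left(-5\right) = - \frac{-5 - 34}{12} \left(-5\right) = \left(- \frac{1}{12}\right) \left(-39\right) \left(-5\right) = \frac{13}{4} \left(-5\right) = - \frac{65}{4}$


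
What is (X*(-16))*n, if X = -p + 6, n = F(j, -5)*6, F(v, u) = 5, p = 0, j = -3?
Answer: -2880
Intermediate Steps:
n = 30 (n = 5*6 = 30)
X = 6 (X = -1*0 + 6 = 0 + 6 = 6)
(X*(-16))*n = (6*(-16))*30 = -96*30 = -2880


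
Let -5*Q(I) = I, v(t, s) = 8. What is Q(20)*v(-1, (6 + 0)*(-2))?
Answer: -32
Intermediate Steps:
Q(I) = -I/5
Q(20)*v(-1, (6 + 0)*(-2)) = -⅕*20*8 = -4*8 = -32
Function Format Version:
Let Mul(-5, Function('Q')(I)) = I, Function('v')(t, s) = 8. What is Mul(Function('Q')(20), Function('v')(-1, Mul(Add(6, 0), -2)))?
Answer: -32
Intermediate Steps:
Function('Q')(I) = Mul(Rational(-1, 5), I)
Mul(Function('Q')(20), Function('v')(-1, Mul(Add(6, 0), -2))) = Mul(Mul(Rational(-1, 5), 20), 8) = Mul(-4, 8) = -32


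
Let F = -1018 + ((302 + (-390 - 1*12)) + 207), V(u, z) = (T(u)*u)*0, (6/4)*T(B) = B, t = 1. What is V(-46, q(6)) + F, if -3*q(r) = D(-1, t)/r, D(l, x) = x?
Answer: -911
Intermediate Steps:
T(B) = 2*B/3
q(r) = -1/(3*r)
V(u, z) = 0 (V(u, z) = ((2*u/3)*u)*0 = (2*u²/3)*0 = 0)
F = -911 (F = -1018 + ((302 + (-390 - 12)) + 207) = -1018 + ((302 - 402) + 207) = -1018 + (-100 + 207) = -1018 + 107 = -911)
V(-46, q(6)) + F = 0 - 911 = -911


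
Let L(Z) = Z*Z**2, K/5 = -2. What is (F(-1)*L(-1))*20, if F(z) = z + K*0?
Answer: 20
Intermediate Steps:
K = -10 (K = 5*(-2) = -10)
F(z) = z (F(z) = z - 10*0 = z + 0 = z)
L(Z) = Z**3
(F(-1)*L(-1))*20 = -1*(-1)**3*20 = -1*(-1)*20 = 1*20 = 20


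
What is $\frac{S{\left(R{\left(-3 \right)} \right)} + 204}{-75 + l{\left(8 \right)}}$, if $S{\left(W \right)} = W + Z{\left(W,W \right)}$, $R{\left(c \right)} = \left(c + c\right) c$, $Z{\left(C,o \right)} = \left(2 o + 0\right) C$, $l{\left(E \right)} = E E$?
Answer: $- \frac{870}{11} \approx -79.091$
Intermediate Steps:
$l{\left(E \right)} = E^{2}$
$Z{\left(C,o \right)} = 2 C o$ ($Z{\left(C,o \right)} = 2 o C = 2 C o$)
$R{\left(c \right)} = 2 c^{2}$ ($R{\left(c \right)} = 2 c c = 2 c^{2}$)
$S{\left(W \right)} = W + 2 W^{2}$ ($S{\left(W \right)} = W + 2 W W = W + 2 W^{2}$)
$\frac{S{\left(R{\left(-3 \right)} \right)} + 204}{-75 + l{\left(8 \right)}} = \frac{2 \left(-3\right)^{2} \left(1 + 2 \cdot 2 \left(-3\right)^{2}\right) + 204}{-75 + 8^{2}} = \frac{2 \cdot 9 \left(1 + 2 \cdot 2 \cdot 9\right) + 204}{-75 + 64} = \frac{18 \left(1 + 2 \cdot 18\right) + 204}{-11} = \left(18 \left(1 + 36\right) + 204\right) \left(- \frac{1}{11}\right) = \left(18 \cdot 37 + 204\right) \left(- \frac{1}{11}\right) = \left(666 + 204\right) \left(- \frac{1}{11}\right) = 870 \left(- \frac{1}{11}\right) = - \frac{870}{11}$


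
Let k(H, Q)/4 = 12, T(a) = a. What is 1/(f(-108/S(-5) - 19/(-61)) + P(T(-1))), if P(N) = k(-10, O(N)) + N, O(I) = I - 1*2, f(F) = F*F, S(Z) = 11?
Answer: 450241/61852968 ≈ 0.0072792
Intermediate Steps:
f(F) = F²
O(I) = -2 + I (O(I) = I - 2 = -2 + I)
k(H, Q) = 48 (k(H, Q) = 4*12 = 48)
P(N) = 48 + N
1/(f(-108/S(-5) - 19/(-61)) + P(T(-1))) = 1/((-108/11 - 19/(-61))² + (48 - 1)) = 1/((-108*1/11 - 19*(-1/61))² + 47) = 1/((-108/11 + 19/61)² + 47) = 1/((-6379/671)² + 47) = 1/(40691641/450241 + 47) = 1/(61852968/450241) = 450241/61852968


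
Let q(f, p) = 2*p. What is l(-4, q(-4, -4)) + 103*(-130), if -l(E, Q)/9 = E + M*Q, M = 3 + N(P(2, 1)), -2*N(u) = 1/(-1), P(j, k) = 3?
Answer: -13102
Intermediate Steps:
N(u) = 1/2 (N(u) = -1/2/(-1) = -1/2*(-1) = 1/2)
M = 7/2 (M = 3 + 1/2 = 7/2 ≈ 3.5000)
l(E, Q) = -9*E - 63*Q/2 (l(E, Q) = -9*(E + 7*Q/2) = -9*E - 63*Q/2)
l(-4, q(-4, -4)) + 103*(-130) = (-9*(-4) - 63*(-4)) + 103*(-130) = (36 - 63/2*(-8)) - 13390 = (36 + 252) - 13390 = 288 - 13390 = -13102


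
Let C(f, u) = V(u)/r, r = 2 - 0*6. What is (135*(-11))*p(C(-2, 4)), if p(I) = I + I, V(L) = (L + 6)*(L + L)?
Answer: -118800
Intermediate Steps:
r = 2 (r = 2 - 1*0 = 2 + 0 = 2)
V(L) = 2*L*(6 + L) (V(L) = (6 + L)*(2*L) = 2*L*(6 + L))
C(f, u) = u*(6 + u) (C(f, u) = (2*u*(6 + u))/2 = (2*u*(6 + u))*(½) = u*(6 + u))
p(I) = 2*I
(135*(-11))*p(C(-2, 4)) = (135*(-11))*(2*(4*(6 + 4))) = -2970*4*10 = -2970*40 = -1485*80 = -118800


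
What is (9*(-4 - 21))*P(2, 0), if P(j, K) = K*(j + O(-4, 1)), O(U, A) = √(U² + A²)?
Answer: 0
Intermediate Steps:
O(U, A) = √(A² + U²)
P(j, K) = K*(j + √17) (P(j, K) = K*(j + √(1² + (-4)²)) = K*(j + √(1 + 16)) = K*(j + √17))
(9*(-4 - 21))*P(2, 0) = (9*(-4 - 21))*(0*(2 + √17)) = (9*(-25))*0 = -225*0 = 0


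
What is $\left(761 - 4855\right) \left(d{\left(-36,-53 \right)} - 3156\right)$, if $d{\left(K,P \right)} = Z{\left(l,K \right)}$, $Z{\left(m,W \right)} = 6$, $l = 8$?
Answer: $12896100$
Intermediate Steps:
$d{\left(K,P \right)} = 6$
$\left(761 - 4855\right) \left(d{\left(-36,-53 \right)} - 3156\right) = \left(761 - 4855\right) \left(6 - 3156\right) = \left(-4094\right) \left(-3150\right) = 12896100$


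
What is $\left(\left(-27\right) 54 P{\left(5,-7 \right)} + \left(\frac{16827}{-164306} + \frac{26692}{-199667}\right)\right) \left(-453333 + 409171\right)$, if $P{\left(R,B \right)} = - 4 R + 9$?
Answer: $- \frac{11617756487304102715}{16403243051} \approx -7.0826 \cdot 10^{8}$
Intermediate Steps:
$P{\left(R,B \right)} = 9 - 4 R$
$\left(\left(-27\right) 54 P{\left(5,-7 \right)} + \left(\frac{16827}{-164306} + \frac{26692}{-199667}\right)\right) \left(-453333 + 409171\right) = \left(\left(-27\right) 54 \left(9 - 20\right) + \left(\frac{16827}{-164306} + \frac{26692}{-199667}\right)\right) \left(-453333 + 409171\right) = \left(- 1458 \left(9 - 20\right) + \left(16827 \left(- \frac{1}{164306}\right) + 26692 \left(- \frac{1}{199667}\right)\right)\right) \left(-44162\right) = \left(\left(-1458\right) \left(-11\right) - \frac{7745452361}{32806486102}\right) \left(-44162\right) = \left(16038 - \frac{7745452361}{32806486102}\right) \left(-44162\right) = \frac{526142678651515}{32806486102} \left(-44162\right) = - \frac{11617756487304102715}{16403243051}$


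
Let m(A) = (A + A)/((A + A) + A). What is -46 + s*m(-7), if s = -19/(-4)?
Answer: -257/6 ≈ -42.833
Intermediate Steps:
m(A) = ⅔ (m(A) = (2*A)/(2*A + A) = (2*A)/((3*A)) = (2*A)*(1/(3*A)) = ⅔)
s = 19/4 (s = -19*(-¼) = 19/4 ≈ 4.7500)
-46 + s*m(-7) = -46 + (19/4)*(⅔) = -46 + 19/6 = -257/6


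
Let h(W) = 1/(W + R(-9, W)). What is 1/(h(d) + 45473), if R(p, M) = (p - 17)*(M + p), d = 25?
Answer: 391/17779942 ≈ 2.1991e-5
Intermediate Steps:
R(p, M) = (-17 + p)*(M + p)
h(W) = 1/(234 - 25*W) (h(W) = 1/(W + ((-9)² - 17*W - 17*(-9) + W*(-9))) = 1/(W + (81 - 17*W + 153 - 9*W)) = 1/(W + (234 - 26*W)) = 1/(234 - 25*W))
1/(h(d) + 45473) = 1/(1/(234 - 25*25) + 45473) = 1/(1/(234 - 625) + 45473) = 1/(1/(-391) + 45473) = 1/(-1/391 + 45473) = 1/(17779942/391) = 391/17779942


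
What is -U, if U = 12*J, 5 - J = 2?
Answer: -36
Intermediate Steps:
J = 3 (J = 5 - 1*2 = 5 - 2 = 3)
U = 36 (U = 12*3 = 36)
-U = -1*36 = -36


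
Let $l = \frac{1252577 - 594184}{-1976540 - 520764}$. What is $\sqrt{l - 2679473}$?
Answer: $\frac{i \sqrt{4177652018422974310}}{1248652} \approx 1636.9 i$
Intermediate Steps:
$l = - \frac{658393}{2497304}$ ($l = \frac{658393}{-2497304} = 658393 \left(- \frac{1}{2497304}\right) = - \frac{658393}{2497304} \approx -0.26364$)
$\sqrt{l - 2679473} = \sqrt{- \frac{658393}{2497304} - 2679473} = \sqrt{- \frac{6691459299185}{2497304}} = \frac{i \sqrt{4177652018422974310}}{1248652}$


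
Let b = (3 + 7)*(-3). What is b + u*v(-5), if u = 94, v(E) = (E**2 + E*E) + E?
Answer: 4200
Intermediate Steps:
v(E) = E + 2*E**2 (v(E) = (E**2 + E**2) + E = 2*E**2 + E = E + 2*E**2)
b = -30 (b = 10*(-3) = -30)
b + u*v(-5) = -30 + 94*(-5*(1 + 2*(-5))) = -30 + 94*(-5*(1 - 10)) = -30 + 94*(-5*(-9)) = -30 + 94*45 = -30 + 4230 = 4200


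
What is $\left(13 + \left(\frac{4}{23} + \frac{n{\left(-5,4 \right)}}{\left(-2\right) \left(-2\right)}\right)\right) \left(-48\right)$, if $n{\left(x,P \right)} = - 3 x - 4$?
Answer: $- \frac{17580}{23} \approx -764.35$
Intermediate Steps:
$n{\left(x,P \right)} = -4 - 3 x$
$\left(13 + \left(\frac{4}{23} + \frac{n{\left(-5,4 \right)}}{\left(-2\right) \left(-2\right)}\right)\right) \left(-48\right) = \left(13 + \left(\frac{4}{23} + \frac{-4 - -15}{\left(-2\right) \left(-2\right)}\right)\right) \left(-48\right) = \left(13 + \left(4 \cdot \frac{1}{23} + \frac{-4 + 15}{4}\right)\right) \left(-48\right) = \left(13 + \left(\frac{4}{23} + 11 \cdot \frac{1}{4}\right)\right) \left(-48\right) = \left(13 + \left(\frac{4}{23} + \frac{11}{4}\right)\right) \left(-48\right) = \left(13 + \frac{269}{92}\right) \left(-48\right) = \frac{1465}{92} \left(-48\right) = - \frac{17580}{23}$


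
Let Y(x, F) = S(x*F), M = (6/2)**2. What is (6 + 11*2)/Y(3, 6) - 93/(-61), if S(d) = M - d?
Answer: -871/549 ≈ -1.5865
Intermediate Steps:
M = 9 (M = (6*(1/2))**2 = 3**2 = 9)
S(d) = 9 - d
Y(x, F) = 9 - F*x (Y(x, F) = 9 - x*F = 9 - F*x)
(6 + 11*2)/Y(3, 6) - 93/(-61) = (6 + 11*2)/(9 - 1*6*3) - 93/(-61) = (6 + 22)/(9 - 18) - 93*(-1/61) = 28/(-9) + 93/61 = 28*(-1/9) + 93/61 = -28/9 + 93/61 = -871/549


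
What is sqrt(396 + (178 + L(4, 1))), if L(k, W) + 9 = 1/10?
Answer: sqrt(56510)/10 ≈ 23.772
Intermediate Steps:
L(k, W) = -89/10 (L(k, W) = -9 + 1/10 = -89/10)
sqrt(396 + (178 + L(4, 1))) = sqrt(396 + (178 - 89/10)) = sqrt(396 + 1691/10) = sqrt(5651/10) = sqrt(56510)/10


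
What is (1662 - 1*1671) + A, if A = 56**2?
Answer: 3127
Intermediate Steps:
A = 3136
(1662 - 1*1671) + A = (1662 - 1*1671) + 3136 = (1662 - 1671) + 3136 = -9 + 3136 = 3127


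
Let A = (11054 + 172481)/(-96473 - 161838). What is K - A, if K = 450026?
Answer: 116246849621/258311 ≈ 4.5003e+5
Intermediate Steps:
A = -183535/258311 (A = 183535/(-258311) = 183535*(-1/258311) = -183535/258311 ≈ -0.71052)
K - A = 450026 - 1*(-183535/258311) = 450026 + 183535/258311 = 116246849621/258311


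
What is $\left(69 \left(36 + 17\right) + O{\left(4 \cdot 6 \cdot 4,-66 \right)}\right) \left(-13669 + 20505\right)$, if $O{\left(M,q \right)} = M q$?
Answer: $-18313644$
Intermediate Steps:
$\left(69 \left(36 + 17\right) + O{\left(4 \cdot 6 \cdot 4,-66 \right)}\right) \left(-13669 + 20505\right) = \left(69 \left(36 + 17\right) + 4 \cdot 6 \cdot 4 \left(-66\right)\right) \left(-13669 + 20505\right) = \left(69 \cdot 53 + 24 \cdot 4 \left(-66\right)\right) 6836 = \left(3657 + 96 \left(-66\right)\right) 6836 = \left(3657 - 6336\right) 6836 = \left(-2679\right) 6836 = -18313644$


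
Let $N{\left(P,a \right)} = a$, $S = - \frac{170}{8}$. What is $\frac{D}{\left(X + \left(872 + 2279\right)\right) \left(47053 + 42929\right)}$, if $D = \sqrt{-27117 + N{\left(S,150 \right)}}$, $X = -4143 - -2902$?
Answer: $\frac{i \sqrt{26967}}{171865620} \approx 9.5549 \cdot 10^{-7} i$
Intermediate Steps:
$S = - \frac{85}{4}$ ($S = \left(-170\right) \frac{1}{8} = - \frac{85}{4} \approx -21.25$)
$X = -1241$ ($X = -4143 + 2902 = -1241$)
$D = i \sqrt{26967}$ ($D = \sqrt{-27117 + 150} = \sqrt{-26967} = i \sqrt{26967} \approx 164.22 i$)
$\frac{D}{\left(X + \left(872 + 2279\right)\right) \left(47053 + 42929\right)} = \frac{i \sqrt{26967}}{\left(-1241 + \left(872 + 2279\right)\right) \left(47053 + 42929\right)} = \frac{i \sqrt{26967}}{\left(-1241 + 3151\right) 89982} = \frac{i \sqrt{26967}}{1910 \cdot 89982} = \frac{i \sqrt{26967}}{171865620}$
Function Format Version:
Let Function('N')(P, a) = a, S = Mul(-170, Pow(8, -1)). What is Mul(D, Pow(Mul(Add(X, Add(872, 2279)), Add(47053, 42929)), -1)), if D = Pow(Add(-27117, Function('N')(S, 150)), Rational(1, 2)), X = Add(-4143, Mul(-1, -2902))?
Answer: Mul(Rational(1, 171865620), I, Pow(26967, Rational(1, 2))) ≈ Mul(9.5549e-7, I)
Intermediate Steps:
S = Rational(-85, 4) (S = Mul(-170, Rational(1, 8)) = Rational(-85, 4) ≈ -21.250)
X = -1241 (X = Add(-4143, 2902) = -1241)
D = Mul(I, Pow(26967, Rational(1, 2))) (D = Pow(Add(-27117, 150), Rational(1, 2)) = Pow(-26967, Rational(1, 2)) = Mul(I, Pow(26967, Rational(1, 2))) ≈ Mul(164.22, I))
Mul(D, Pow(Mul(Add(X, Add(872, 2279)), Add(47053, 42929)), -1)) = Mul(Mul(I, Pow(26967, Rational(1, 2))), Pow(Mul(Add(-1241, Add(872, 2279)), Add(47053, 42929)), -1)) = Mul(Mul(I, Pow(26967, Rational(1, 2))), Pow(Mul(Add(-1241, 3151), 89982), -1)) = Mul(Mul(I, Pow(26967, Rational(1, 2))), Pow(Mul(1910, 89982), -1)) = Mul(Mul(I, Pow(26967, Rational(1, 2))), Pow(171865620, -1)) = Mul(Mul(I, Pow(26967, Rational(1, 2))), Rational(1, 171865620)) = Mul(Rational(1, 171865620), I, Pow(26967, Rational(1, 2)))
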